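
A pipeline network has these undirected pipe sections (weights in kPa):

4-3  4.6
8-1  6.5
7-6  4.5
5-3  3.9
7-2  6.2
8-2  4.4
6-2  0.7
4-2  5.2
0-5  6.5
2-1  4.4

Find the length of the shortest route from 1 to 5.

18.1 kPa

Settle nodes by increasing distance from 1:
1: 0
2: 4.4  (via 1)
6: 5.1  (via 2)
8: 6.5  (via 1)
4: 9.6  (via 2)
7: 9.6  (via 6)
3: 14.2  (via 4)
5: 18.1  (via 3)
Shortest route: 1–2–4–3–5 = 18.1 kPa.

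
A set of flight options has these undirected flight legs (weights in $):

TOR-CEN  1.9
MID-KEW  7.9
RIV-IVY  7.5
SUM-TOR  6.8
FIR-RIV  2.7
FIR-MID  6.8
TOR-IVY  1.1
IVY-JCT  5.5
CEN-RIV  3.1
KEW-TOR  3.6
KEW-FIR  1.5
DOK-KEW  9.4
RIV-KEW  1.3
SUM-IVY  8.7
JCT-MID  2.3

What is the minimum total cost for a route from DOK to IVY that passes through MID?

Shortest DOK→MID: DOK–KEW–MID = 17.3
Best MID to IVY: MID–JCT–IVY costing 7.8
Total via MID: 17.3 + 7.8 = $25.1.

$25.1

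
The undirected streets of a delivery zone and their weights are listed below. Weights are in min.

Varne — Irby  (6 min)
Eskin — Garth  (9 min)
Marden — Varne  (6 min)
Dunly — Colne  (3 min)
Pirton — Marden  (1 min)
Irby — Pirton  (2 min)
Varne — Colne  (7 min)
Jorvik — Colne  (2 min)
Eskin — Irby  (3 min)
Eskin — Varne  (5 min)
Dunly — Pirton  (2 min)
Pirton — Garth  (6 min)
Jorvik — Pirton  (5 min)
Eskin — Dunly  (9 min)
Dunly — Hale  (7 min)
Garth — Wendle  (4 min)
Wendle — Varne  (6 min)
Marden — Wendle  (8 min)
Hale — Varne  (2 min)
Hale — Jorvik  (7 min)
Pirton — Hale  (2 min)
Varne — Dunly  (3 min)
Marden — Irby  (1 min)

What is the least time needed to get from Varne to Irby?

6 min

Compare a few routes:
Varne–Dunly–Pirton–Irby: 3+2+2 = 7
Varne–Marden–Irby: 6+1 = 7
Varne–Irby: 6 = 6
Varne–Dunly–Pirton–Marden–Irby: 3+2+1+1 = 7
The minimum is 6 min via Varne–Irby.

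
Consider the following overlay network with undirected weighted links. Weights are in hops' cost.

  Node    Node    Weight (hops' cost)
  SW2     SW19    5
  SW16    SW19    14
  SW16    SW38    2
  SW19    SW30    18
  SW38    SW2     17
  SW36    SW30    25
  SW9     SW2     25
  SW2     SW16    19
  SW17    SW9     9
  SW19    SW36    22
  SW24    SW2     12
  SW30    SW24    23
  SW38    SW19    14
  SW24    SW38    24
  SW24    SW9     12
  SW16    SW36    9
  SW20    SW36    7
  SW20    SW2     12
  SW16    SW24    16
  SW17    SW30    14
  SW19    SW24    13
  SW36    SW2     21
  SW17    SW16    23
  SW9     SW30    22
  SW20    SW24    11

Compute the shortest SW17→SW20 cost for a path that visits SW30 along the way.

Best SW17 to SW30: SW17–SW30 costing 14
Shortest SW30→SW20: SW30–SW36–SW20 = 32
Total via SW30: 14 + 32 = 46 hops' cost.

46 hops' cost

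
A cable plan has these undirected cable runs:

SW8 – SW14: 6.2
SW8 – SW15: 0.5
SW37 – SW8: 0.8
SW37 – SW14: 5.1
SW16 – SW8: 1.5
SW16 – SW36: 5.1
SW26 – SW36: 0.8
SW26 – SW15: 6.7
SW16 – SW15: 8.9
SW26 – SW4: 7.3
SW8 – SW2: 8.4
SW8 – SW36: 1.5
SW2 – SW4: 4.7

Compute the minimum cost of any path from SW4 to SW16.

Running Dijkstra from SW4:
SW4: 0
SW2: 4.7  (via SW4)
SW26: 7.3  (via SW4)
SW36: 8.1  (via SW26)
SW8: 9.6  (via SW36)
SW15: 10.1  (via SW8)
SW37: 10.4  (via SW8)
SW16: 11.1  (via SW8)
Shortest route: SW4–SW26–SW36–SW8–SW16 = 11.1.

11.1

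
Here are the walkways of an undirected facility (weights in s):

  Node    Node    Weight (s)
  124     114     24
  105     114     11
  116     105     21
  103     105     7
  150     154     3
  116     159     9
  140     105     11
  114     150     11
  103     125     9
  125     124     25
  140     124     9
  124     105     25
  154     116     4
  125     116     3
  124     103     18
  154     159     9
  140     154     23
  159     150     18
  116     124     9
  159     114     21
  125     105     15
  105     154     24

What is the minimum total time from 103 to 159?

Compare a few routes:
103 → 105 → 125 → 116 → 159: 7+15+3+9 = 34
103 → 124 → 116 → 159: 18+9+9 = 36
103 → 125 → 116 → 159: 9+3+9 = 21
103 → 125 → 116 → 154 → 159: 9+3+4+9 = 25
The minimum is 21 s via 103 → 125 → 116 → 159.

21 s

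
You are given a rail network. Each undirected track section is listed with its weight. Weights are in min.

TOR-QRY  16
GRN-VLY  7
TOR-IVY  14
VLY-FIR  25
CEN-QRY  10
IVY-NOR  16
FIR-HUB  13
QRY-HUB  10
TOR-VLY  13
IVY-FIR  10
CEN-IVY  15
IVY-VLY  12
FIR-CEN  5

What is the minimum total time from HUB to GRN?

Running Dijkstra from HUB:
HUB: 0
QRY: 10  (via HUB)
FIR: 13  (via HUB)
CEN: 18  (via FIR)
IVY: 23  (via FIR)
TOR: 26  (via QRY)
VLY: 35  (via IVY)
NOR: 39  (via IVY)
GRN: 42  (via VLY)
Shortest route: HUB–FIR–IVY–VLY–GRN = 42 min.

42 min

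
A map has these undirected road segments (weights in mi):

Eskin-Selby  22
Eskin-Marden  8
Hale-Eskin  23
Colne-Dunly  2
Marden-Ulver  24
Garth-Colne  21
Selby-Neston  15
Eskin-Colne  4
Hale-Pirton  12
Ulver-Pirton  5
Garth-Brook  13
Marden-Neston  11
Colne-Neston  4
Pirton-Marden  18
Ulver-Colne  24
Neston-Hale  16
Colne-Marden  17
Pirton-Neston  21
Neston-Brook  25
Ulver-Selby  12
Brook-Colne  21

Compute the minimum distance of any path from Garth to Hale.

41 mi

Shortest distances from Garth:
Garth: 0
Brook: 13  (via Garth)
Colne: 21  (via Garth)
Dunly: 23  (via Colne)
Neston: 25  (via Colne)
Eskin: 25  (via Colne)
Marden: 33  (via Eskin)
Selby: 40  (via Neston)
Hale: 41  (via Neston)
Shortest route: Garth–Colne–Neston–Hale = 41 mi.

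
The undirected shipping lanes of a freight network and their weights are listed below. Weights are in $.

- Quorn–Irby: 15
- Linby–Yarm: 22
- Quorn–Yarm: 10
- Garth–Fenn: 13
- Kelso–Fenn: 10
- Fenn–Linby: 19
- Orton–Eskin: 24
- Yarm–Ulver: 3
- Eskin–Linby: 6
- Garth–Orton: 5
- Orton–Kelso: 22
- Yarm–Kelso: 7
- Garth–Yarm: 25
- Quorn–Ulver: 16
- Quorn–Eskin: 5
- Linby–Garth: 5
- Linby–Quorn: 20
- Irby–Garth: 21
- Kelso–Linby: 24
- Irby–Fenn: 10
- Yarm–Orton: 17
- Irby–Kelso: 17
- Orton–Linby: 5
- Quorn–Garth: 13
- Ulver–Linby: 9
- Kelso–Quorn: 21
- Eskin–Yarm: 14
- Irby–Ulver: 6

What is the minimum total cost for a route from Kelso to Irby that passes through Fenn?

$20

Best Kelso to Fenn: Kelso–Fenn costing 10
Best Fenn to Irby: Fenn–Irby costing 10
Total via Fenn: 10 + 10 = $20.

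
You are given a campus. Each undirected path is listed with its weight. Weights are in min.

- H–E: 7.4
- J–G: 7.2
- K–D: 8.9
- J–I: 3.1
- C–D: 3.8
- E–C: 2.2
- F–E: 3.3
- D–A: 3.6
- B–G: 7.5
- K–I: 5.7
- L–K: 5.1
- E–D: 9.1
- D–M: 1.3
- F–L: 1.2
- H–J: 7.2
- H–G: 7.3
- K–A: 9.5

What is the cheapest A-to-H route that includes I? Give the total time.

25.5 min

Shortest A→I: A → K → I = 15.2
Best I to H: I → J → H costing 10.3
Total via I: 15.2 + 10.3 = 25.5 min.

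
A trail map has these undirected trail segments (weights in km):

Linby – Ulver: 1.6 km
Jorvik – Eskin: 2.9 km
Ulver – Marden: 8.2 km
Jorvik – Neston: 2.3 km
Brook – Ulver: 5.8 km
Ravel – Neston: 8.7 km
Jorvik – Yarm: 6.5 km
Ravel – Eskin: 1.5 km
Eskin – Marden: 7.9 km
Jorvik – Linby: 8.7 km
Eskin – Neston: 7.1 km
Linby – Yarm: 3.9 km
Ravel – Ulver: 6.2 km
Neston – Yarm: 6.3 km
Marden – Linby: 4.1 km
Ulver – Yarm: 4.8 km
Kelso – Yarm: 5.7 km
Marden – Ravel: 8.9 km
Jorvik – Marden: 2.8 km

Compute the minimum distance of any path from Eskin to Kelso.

Running Dijkstra from Eskin:
Eskin: 0
Ravel: 1.5  (via Eskin)
Jorvik: 2.9  (via Eskin)
Neston: 5.2  (via Jorvik)
Marden: 5.7  (via Jorvik)
Ulver: 7.7  (via Ravel)
Linby: 9.3  (via Ulver)
Yarm: 9.4  (via Jorvik)
Brook: 13.5  (via Ulver)
Kelso: 15.1  (via Yarm)
Shortest route: Eskin–Jorvik–Yarm–Kelso = 15.1 km.

15.1 km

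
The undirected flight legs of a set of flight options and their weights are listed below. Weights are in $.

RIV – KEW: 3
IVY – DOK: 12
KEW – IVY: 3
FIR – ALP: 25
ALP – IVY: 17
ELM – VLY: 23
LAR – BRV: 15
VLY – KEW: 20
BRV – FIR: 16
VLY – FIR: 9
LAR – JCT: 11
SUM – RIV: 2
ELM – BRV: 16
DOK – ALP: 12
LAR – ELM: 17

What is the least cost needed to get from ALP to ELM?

Running Dijkstra from ALP:
ALP: 0
DOK: 12  (via ALP)
IVY: 17  (via ALP)
KEW: 20  (via IVY)
RIV: 23  (via KEW)
SUM: 25  (via RIV)
FIR: 25  (via ALP)
VLY: 34  (via FIR)
BRV: 41  (via FIR)
LAR: 56  (via BRV)
ELM: 57  (via VLY)
Shortest route: ALP → FIR → VLY → ELM = $57.

$57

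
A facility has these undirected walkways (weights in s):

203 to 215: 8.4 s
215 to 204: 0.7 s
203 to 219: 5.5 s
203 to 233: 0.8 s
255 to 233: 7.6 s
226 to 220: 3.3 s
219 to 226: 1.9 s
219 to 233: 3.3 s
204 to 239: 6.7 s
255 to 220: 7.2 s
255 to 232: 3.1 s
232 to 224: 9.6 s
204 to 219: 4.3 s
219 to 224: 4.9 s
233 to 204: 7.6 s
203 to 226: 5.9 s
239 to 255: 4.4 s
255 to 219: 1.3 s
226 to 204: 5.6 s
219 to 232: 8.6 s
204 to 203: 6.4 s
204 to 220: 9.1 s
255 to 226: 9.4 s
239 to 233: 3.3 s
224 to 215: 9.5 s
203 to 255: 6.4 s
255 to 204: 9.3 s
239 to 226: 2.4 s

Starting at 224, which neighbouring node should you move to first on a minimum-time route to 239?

219

Candidate routes:
224–219–255–239: 4.9+1.3+4.4 = 10.6
224–219–226–239: 4.9+1.9+2.4 = 9.2
The minimum is 9.2 s via 224–219–226–239.
So from 224 the first move is to 219.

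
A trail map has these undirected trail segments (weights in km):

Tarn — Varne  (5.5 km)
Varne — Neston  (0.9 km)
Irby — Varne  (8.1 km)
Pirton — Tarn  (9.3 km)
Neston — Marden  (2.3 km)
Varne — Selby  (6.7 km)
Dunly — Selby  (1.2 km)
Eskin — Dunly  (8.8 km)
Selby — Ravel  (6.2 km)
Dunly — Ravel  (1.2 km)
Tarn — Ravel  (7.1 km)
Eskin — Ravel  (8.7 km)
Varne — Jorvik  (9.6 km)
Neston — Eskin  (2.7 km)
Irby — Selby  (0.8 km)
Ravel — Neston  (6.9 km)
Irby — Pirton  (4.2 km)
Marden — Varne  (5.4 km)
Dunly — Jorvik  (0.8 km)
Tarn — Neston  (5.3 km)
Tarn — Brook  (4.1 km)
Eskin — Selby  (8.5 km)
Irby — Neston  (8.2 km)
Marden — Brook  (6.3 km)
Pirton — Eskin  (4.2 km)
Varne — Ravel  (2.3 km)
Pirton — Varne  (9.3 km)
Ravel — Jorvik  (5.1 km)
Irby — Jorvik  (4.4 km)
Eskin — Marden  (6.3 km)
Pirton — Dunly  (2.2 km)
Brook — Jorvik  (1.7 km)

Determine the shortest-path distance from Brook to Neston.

6.9 km

Running Dijkstra from Brook:
Brook: 0
Jorvik: 1.7  (via Brook)
Dunly: 2.5  (via Jorvik)
Ravel: 3.7  (via Dunly)
Selby: 3.7  (via Dunly)
Tarn: 4.1  (via Brook)
Irby: 4.5  (via Selby)
Pirton: 4.7  (via Dunly)
Varne: 6  (via Ravel)
Marden: 6.3  (via Brook)
Neston: 6.9  (via Varne)
Shortest route: Brook → Jorvik → Dunly → Ravel → Varne → Neston = 6.9 km.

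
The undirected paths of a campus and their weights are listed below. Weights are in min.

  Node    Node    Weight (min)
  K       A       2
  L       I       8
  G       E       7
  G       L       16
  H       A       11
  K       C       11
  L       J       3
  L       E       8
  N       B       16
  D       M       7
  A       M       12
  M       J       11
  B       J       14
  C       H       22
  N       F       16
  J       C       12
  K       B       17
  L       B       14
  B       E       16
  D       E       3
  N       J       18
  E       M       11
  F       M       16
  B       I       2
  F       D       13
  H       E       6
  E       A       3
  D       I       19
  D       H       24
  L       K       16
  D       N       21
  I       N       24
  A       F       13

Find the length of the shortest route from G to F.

23 min

Running Dijkstra from G:
G: 0
E: 7  (via G)
A: 10  (via E)
D: 10  (via E)
K: 12  (via A)
H: 13  (via E)
L: 15  (via E)
M: 17  (via D)
J: 18  (via L)
B: 23  (via E)
C: 23  (via K)
F: 23  (via A)
Shortest route: G → E → A → F = 23 min.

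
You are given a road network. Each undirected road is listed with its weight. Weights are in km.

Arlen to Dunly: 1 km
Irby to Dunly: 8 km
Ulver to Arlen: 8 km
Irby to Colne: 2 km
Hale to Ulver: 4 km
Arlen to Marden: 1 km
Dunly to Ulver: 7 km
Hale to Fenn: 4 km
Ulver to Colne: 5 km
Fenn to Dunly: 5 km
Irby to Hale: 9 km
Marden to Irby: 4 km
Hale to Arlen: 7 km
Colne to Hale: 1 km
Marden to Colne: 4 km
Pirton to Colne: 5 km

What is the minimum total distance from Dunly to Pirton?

Settle nodes by increasing distance from Dunly:
Dunly: 0
Arlen: 1  (via Dunly)
Marden: 2  (via Arlen)
Fenn: 5  (via Dunly)
Colne: 6  (via Marden)
Irby: 6  (via Marden)
Hale: 7  (via Colne)
Ulver: 7  (via Dunly)
Pirton: 11  (via Colne)
Shortest route: Dunly–Arlen–Marden–Colne–Pirton = 11 km.

11 km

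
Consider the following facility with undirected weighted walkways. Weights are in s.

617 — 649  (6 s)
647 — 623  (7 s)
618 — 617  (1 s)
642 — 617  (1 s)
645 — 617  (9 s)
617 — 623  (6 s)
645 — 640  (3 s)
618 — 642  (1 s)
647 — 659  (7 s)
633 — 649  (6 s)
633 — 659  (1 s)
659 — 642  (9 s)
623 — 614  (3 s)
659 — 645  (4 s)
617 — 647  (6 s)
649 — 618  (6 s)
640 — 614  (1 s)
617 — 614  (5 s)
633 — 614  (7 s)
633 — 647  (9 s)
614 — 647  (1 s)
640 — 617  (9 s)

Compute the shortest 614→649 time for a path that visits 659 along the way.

15 s

Best 614 to 659: 614 → 647 → 659 costing 8
Best 659 to 649: 659 → 633 → 649 costing 7
Total via 659: 8 + 7 = 15 s.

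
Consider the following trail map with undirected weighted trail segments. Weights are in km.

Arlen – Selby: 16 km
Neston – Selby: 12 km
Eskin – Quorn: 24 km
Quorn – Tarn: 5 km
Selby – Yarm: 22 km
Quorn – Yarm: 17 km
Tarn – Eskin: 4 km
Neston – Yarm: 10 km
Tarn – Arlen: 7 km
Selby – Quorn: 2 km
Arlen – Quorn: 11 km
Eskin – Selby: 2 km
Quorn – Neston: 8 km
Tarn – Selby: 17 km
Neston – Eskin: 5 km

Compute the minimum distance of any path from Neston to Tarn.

Running Dijkstra from Neston:
Neston: 0
Eskin: 5  (via Neston)
Selby: 7  (via Eskin)
Quorn: 8  (via Neston)
Tarn: 9  (via Eskin)
Shortest route: Neston–Eskin–Tarn = 9 km.

9 km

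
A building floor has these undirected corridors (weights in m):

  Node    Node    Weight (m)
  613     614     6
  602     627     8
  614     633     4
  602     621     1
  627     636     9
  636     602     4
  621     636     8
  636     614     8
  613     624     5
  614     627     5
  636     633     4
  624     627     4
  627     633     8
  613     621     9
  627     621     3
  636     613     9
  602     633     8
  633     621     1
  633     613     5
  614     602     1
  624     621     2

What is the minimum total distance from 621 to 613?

6 m

Enumerating some paths:
621–624–613: 2+5 = 7
621–633–613: 1+5 = 6
Cheapest is 621–633–613 at 6 m.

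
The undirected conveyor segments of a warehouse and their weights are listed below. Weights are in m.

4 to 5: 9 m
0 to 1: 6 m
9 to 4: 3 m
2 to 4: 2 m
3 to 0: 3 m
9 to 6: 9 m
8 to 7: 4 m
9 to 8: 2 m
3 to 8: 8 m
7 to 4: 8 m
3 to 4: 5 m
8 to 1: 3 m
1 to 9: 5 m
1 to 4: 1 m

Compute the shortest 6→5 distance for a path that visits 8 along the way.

24 m

Shortest 6→8: 6–9–8 = 11
Best 8 to 5: 8–1–4–5 costing 13
Total via 8: 11 + 13 = 24 m.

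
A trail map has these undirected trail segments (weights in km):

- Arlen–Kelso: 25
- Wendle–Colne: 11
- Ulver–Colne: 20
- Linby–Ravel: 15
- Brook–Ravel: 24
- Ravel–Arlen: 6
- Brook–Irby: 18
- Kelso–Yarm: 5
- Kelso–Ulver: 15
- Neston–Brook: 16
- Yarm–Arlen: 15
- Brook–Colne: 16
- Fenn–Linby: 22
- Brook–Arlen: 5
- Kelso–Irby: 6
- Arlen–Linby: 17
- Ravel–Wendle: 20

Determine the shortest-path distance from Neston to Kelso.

Running Dijkstra from Neston:
Neston: 0
Brook: 16  (via Neston)
Arlen: 21  (via Brook)
Ravel: 27  (via Arlen)
Colne: 32  (via Brook)
Irby: 34  (via Brook)
Yarm: 36  (via Arlen)
Linby: 38  (via Arlen)
Kelso: 40  (via Irby)
Shortest route: Neston–Brook–Irby–Kelso = 40 km.

40 km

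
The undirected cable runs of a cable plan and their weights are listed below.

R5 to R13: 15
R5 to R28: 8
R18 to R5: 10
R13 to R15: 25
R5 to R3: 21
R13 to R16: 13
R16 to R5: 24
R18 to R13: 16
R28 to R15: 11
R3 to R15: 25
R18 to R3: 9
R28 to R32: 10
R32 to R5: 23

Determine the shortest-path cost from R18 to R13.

Shortest distances from R18:
R18: 0
R3: 9  (via R18)
R5: 10  (via R18)
R13: 16  (via R18)
Shortest route: R18–R13 = 16.

16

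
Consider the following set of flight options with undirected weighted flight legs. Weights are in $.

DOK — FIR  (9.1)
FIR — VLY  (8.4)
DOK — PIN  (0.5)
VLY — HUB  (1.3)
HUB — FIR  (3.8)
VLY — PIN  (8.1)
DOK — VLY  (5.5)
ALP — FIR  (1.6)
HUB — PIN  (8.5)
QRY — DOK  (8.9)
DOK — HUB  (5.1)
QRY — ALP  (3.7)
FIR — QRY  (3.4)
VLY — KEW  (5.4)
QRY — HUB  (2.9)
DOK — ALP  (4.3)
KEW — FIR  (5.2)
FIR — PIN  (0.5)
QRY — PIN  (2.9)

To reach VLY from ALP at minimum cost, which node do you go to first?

Candidate routes:
ALP → FIR → HUB → VLY: 1.6+3.8+1.3 = 6.7
ALP → QRY → HUB → VLY: 3.7+2.9+1.3 = 7.9
Cheapest is ALP → FIR → HUB → VLY at $6.7.
So from ALP the first move is to FIR.

FIR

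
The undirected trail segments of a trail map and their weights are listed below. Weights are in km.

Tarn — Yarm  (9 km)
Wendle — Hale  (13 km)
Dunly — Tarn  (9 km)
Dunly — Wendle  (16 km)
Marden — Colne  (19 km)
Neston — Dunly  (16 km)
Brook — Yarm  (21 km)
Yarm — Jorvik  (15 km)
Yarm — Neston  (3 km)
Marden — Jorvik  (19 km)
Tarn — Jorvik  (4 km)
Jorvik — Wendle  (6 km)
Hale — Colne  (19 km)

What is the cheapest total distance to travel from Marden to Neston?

35 km

Running Dijkstra from Marden:
Marden: 0
Jorvik: 19  (via Marden)
Colne: 19  (via Marden)
Tarn: 23  (via Jorvik)
Wendle: 25  (via Jorvik)
Dunly: 32  (via Tarn)
Yarm: 32  (via Tarn)
Neston: 35  (via Yarm)
Shortest route: Marden–Jorvik–Tarn–Yarm–Neston = 35 km.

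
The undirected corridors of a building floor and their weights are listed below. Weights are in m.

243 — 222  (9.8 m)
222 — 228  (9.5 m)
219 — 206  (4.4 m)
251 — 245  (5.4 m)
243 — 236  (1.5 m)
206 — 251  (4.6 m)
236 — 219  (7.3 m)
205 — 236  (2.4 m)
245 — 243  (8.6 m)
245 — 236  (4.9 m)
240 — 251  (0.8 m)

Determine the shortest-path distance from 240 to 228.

31.9 m

Enumerating some paths:
240 - 251 - 245 - 243 - 222 - 228: 0.8+5.4+8.6+9.8+9.5 = 34.1
240 - 251 - 245 - 236 - 243 - 222 - 228: 0.8+5.4+4.9+1.5+9.8+9.5 = 31.9
Cheapest is 240 - 251 - 245 - 236 - 243 - 222 - 228 at 31.9 m.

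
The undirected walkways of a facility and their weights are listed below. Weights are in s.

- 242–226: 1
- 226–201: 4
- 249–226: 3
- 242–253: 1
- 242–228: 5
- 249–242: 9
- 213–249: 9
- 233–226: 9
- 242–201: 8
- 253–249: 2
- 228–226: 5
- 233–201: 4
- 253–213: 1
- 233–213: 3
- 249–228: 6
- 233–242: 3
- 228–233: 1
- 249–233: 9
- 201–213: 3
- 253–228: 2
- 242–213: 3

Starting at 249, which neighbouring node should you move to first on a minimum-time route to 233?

253

Compare a few routes:
249–253–228–233: 2+2+1 = 5
249–253–213–233: 2+1+3 = 6
Cheapest is 249–253–228–233 at 5 s.
So from 249 the first move is to 253.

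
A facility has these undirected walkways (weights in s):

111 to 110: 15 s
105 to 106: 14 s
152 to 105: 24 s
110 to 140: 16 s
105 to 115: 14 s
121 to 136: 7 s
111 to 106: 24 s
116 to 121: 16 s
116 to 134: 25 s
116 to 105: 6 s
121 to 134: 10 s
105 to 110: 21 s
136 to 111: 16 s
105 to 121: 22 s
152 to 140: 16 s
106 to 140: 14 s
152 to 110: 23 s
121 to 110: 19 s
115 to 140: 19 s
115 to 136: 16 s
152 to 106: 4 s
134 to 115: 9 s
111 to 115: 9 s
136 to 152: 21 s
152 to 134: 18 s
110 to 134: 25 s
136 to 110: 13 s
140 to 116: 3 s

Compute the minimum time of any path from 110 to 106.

27 s

Candidate routes:
110 - 105 - 106: 21+14 = 35
110 - 152 - 106: 23+4 = 27
110 - 140 - 106: 16+14 = 30
110 - 140 - 152 - 106: 16+16+4 = 36
Cheapest is 110 - 152 - 106 at 27 s.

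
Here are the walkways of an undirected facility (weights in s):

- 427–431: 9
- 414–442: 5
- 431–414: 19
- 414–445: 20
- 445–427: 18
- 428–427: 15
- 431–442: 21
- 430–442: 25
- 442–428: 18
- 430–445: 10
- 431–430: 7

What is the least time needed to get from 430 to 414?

Settle nodes by increasing distance from 430:
430: 0
431: 7  (via 430)
445: 10  (via 430)
427: 16  (via 431)
442: 25  (via 430)
414: 26  (via 431)
Shortest route: 430 → 431 → 414 = 26 s.

26 s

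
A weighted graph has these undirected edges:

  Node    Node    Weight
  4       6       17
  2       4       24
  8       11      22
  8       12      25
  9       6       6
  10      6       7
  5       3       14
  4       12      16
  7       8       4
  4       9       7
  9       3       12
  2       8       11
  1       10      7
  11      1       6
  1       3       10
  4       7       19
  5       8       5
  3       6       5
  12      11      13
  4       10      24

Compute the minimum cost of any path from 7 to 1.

32

Settle nodes by increasing distance from 7:
7: 0
8: 4  (via 7)
5: 9  (via 8)
2: 15  (via 8)
4: 19  (via 7)
3: 23  (via 5)
9: 26  (via 4)
11: 26  (via 8)
6: 28  (via 3)
12: 29  (via 8)
1: 32  (via 11)
Shortest route: 7–8–11–1 = 32.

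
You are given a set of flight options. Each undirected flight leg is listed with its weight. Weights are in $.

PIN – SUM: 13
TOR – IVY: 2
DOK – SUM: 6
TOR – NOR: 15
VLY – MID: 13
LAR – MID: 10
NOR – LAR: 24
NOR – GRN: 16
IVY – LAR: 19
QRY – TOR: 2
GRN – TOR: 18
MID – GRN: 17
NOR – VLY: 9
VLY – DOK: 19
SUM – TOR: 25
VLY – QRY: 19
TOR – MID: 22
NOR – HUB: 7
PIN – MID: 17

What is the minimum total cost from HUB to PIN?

Settle nodes by increasing distance from HUB:
HUB: 0
NOR: 7  (via HUB)
VLY: 16  (via NOR)
TOR: 22  (via NOR)
GRN: 23  (via NOR)
QRY: 24  (via TOR)
IVY: 24  (via TOR)
MID: 29  (via VLY)
LAR: 31  (via NOR)
DOK: 35  (via VLY)
SUM: 41  (via DOK)
PIN: 46  (via MID)
Shortest route: HUB → NOR → VLY → MID → PIN = $46.

$46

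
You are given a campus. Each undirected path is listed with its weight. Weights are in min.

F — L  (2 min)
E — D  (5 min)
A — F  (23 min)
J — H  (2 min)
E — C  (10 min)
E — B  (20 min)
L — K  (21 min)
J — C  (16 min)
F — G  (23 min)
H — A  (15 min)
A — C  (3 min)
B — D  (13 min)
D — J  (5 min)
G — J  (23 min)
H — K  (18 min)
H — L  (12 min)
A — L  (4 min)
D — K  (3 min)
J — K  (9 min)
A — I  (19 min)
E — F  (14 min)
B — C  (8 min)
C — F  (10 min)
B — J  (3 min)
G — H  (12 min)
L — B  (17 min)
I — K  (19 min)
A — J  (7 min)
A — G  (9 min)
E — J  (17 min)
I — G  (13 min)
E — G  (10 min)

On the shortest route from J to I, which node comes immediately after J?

A

Candidate routes:
J → H → G → I: 2+12+13 = 27
J → A → I: 7+19 = 26
J → K → I: 9+19 = 28
J → D → K → I: 5+3+19 = 27
Cheapest is J → A → I at 26 min.
So from J the first move is to A.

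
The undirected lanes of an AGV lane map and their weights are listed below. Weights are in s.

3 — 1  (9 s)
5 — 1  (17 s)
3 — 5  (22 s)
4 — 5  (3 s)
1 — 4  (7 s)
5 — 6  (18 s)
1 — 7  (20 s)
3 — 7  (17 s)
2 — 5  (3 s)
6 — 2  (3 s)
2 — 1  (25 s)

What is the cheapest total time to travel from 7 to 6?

36 s

Candidate routes:
7–3–1–4–5–2–6: 17+9+7+3+3+3 = 42
7–1–5–2–6: 20+17+3+3 = 43
7–1–4–5–2–6: 20+7+3+3+3 = 36
7–3–5–2–6: 17+22+3+3 = 45
The minimum is 36 s via 7–1–4–5–2–6.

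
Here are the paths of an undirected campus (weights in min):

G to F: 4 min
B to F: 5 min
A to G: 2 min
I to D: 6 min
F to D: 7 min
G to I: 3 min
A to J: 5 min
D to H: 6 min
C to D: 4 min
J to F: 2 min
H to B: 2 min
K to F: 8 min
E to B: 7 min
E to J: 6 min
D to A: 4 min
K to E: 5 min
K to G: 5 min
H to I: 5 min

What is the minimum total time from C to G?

Compare a few routes:
C–D–A–G: 4+4+2 = 10
C–D–I–G: 4+6+3 = 13
Cheapest is C–D–A–G at 10 min.

10 min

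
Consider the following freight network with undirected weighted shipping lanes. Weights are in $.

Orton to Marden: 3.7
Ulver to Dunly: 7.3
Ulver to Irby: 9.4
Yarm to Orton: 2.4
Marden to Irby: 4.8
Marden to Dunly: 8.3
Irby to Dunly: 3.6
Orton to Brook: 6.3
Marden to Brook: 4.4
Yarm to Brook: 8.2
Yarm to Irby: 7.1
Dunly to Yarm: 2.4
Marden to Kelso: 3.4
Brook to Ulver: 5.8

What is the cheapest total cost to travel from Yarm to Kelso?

$9.5

Running Dijkstra from Yarm:
Yarm: 0
Orton: 2.4  (via Yarm)
Dunly: 2.4  (via Yarm)
Irby: 6  (via Dunly)
Marden: 6.1  (via Orton)
Brook: 8.2  (via Yarm)
Kelso: 9.5  (via Marden)
Shortest route: Yarm → Orton → Marden → Kelso = $9.5.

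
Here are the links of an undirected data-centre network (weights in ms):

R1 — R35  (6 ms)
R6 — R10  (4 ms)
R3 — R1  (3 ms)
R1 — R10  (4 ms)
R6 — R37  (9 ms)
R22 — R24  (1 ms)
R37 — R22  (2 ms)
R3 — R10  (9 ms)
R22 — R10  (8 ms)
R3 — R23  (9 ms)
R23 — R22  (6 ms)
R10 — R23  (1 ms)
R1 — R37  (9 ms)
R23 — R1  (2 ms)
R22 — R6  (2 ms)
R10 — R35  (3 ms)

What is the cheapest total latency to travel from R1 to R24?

9 ms

Settle nodes by increasing distance from R1:
R1: 0
R23: 2  (via R1)
R10: 3  (via R23)
R3: 3  (via R1)
R35: 6  (via R1)
R6: 7  (via R10)
R22: 8  (via R23)
R37: 9  (via R1)
R24: 9  (via R22)
Shortest route: R1 → R23 → R22 → R24 = 9 ms.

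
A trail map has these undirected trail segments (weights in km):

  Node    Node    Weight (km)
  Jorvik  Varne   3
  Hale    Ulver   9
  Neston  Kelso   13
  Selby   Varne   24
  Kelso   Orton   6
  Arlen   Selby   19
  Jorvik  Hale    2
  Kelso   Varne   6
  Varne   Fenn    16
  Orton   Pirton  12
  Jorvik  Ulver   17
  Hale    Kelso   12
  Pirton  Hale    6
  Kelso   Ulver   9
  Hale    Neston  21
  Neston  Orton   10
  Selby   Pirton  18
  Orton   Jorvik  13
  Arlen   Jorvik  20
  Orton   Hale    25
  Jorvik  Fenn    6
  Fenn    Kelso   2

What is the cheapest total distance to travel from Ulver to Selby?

Compare a few routes:
Ulver → Kelso → Fenn → Jorvik → Hale → Pirton → Selby: 9+2+6+2+6+18 = 43
Ulver → Hale → Jorvik → Varne → Selby: 9+2+3+24 = 38
Ulver → Kelso → Varne → Selby: 9+6+24 = 39
Ulver → Hale → Pirton → Selby: 9+6+18 = 33
The minimum is 33 km via Ulver → Hale → Pirton → Selby.

33 km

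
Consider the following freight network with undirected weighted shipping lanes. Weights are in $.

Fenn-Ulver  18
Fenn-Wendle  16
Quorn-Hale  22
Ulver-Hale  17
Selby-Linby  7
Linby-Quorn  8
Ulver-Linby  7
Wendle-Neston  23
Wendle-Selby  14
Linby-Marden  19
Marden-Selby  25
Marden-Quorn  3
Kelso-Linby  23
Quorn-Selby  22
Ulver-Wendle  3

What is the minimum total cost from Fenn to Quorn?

$33

Enumerating some paths:
Fenn - Ulver - Linby - Quorn: 18+7+8 = 33
Fenn - Wendle - Ulver - Linby - Quorn: 16+3+7+8 = 34
Fenn - Wendle - Selby - Linby - Quorn: 16+14+7+8 = 45
The minimum is $33 via Fenn - Ulver - Linby - Quorn.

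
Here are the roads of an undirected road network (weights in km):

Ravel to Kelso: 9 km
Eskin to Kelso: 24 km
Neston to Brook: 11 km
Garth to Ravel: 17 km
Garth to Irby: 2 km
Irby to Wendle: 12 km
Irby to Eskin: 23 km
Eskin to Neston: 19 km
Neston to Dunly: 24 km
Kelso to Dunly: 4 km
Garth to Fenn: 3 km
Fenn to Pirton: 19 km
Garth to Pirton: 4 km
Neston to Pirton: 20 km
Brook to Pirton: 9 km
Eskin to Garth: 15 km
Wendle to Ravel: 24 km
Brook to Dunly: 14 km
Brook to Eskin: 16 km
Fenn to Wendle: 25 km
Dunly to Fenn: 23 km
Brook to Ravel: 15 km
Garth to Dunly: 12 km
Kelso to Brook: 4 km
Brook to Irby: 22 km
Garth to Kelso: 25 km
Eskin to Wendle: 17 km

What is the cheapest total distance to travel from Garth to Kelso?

16 km

Enumerating some paths:
Garth - Dunly - Kelso: 12+4 = 16
Garth - Ravel - Kelso: 17+9 = 26
Garth - Kelso: 25 = 25
Garth - Pirton - Brook - Kelso: 4+9+4 = 17
Cheapest is Garth - Dunly - Kelso at 16 km.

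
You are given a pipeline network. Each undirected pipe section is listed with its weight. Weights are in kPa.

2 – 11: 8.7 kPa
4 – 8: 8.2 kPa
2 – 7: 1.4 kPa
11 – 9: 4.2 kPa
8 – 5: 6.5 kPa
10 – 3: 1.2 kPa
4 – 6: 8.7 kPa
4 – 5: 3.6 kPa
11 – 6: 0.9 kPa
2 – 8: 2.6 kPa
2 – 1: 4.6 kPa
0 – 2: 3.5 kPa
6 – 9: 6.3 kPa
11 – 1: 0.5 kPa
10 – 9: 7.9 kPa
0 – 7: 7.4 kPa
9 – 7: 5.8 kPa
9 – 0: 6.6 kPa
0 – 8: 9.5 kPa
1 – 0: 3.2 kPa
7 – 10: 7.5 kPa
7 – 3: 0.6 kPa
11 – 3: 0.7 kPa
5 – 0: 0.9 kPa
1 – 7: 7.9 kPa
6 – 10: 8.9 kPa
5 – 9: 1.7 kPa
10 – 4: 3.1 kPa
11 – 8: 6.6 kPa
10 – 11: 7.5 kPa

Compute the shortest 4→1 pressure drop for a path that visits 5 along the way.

7.7 kPa

Best 4 to 5: 4–5 costing 3.6
Best 5 to 1: 5–0–1 costing 4.1
Total via 5: 3.6 + 4.1 = 7.7 kPa.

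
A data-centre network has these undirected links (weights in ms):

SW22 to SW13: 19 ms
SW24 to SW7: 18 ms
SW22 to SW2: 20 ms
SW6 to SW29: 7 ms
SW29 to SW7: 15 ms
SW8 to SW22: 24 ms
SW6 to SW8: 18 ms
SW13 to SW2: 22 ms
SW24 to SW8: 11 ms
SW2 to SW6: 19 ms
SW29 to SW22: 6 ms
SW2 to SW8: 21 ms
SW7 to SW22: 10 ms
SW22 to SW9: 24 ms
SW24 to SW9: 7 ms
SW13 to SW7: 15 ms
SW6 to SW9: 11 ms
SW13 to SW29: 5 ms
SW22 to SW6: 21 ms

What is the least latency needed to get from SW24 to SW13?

Running Dijkstra from SW24:
SW24: 0
SW9: 7  (via SW24)
SW8: 11  (via SW24)
SW6: 18  (via SW9)
SW7: 18  (via SW24)
SW29: 25  (via SW6)
SW22: 28  (via SW7)
SW13: 30  (via SW29)
Shortest route: SW24–SW9–SW6–SW29–SW13 = 30 ms.

30 ms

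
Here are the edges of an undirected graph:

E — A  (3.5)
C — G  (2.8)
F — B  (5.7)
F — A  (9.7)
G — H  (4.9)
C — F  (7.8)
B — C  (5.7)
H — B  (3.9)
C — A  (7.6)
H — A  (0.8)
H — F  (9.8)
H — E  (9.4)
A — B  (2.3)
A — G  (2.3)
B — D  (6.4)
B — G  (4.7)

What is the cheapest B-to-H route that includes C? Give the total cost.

11.6

Best B to C: B–C costing 5.7
Shortest C→H: C–G–A–H = 5.9
Total via C: 5.7 + 5.9 = 11.6.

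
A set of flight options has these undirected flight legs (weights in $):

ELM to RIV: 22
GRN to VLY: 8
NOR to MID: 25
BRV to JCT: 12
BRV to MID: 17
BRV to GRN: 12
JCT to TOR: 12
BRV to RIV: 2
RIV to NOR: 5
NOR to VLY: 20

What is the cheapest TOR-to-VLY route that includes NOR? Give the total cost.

$51

Best TOR to NOR: TOR–JCT–BRV–RIV–NOR costing 31
Shortest NOR→VLY: NOR–VLY = 20
Total via NOR: 31 + 20 = $51.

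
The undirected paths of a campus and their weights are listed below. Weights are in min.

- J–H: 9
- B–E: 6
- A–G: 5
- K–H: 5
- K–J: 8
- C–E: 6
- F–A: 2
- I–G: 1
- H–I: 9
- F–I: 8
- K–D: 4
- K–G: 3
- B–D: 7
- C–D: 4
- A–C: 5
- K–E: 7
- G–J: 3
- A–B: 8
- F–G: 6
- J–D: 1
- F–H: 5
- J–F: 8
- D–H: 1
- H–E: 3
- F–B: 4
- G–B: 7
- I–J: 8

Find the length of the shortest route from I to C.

Settle nodes by increasing distance from I:
I: 0
G: 1  (via I)
J: 4  (via G)
K: 4  (via G)
D: 5  (via J)
A: 6  (via G)
H: 6  (via D)
F: 7  (via G)
B: 8  (via G)
C: 9  (via D)
Shortest route: I–G–J–D–C = 9 min.

9 min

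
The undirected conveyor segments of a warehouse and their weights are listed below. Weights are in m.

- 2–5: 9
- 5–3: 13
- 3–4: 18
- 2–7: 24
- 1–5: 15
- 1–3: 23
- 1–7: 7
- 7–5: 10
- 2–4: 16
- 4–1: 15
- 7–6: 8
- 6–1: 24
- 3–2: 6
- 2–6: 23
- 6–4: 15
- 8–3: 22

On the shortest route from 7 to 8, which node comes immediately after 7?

5

Enumerating some paths:
7 - 5 - 2 - 3 - 8: 10+9+6+22 = 47
7 - 1 - 3 - 8: 7+23+22 = 52
7 - 5 - 3 - 8: 10+13+22 = 45
The minimum is 45 m via 7 - 5 - 3 - 8.
So from 7 the first move is to 5.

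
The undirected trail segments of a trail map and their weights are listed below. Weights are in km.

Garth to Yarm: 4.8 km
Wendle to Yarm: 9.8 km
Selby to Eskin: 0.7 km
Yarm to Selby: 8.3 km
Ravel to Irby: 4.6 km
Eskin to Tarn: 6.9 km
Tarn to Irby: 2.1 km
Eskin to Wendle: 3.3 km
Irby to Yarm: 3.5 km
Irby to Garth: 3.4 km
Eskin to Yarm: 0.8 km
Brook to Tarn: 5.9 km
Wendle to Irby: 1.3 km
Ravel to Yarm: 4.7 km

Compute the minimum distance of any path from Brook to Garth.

Running Dijkstra from Brook:
Brook: 0
Tarn: 5.9  (via Brook)
Irby: 8  (via Tarn)
Wendle: 9.3  (via Irby)
Garth: 11.4  (via Irby)
Shortest route: Brook–Tarn–Irby–Garth = 11.4 km.

11.4 km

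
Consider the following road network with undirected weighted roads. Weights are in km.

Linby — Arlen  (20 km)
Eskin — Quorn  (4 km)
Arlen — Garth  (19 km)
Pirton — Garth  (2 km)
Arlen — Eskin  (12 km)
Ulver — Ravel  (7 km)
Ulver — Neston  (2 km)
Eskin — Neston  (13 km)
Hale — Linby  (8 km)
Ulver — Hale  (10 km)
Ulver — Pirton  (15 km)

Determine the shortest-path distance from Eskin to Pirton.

30 km

Settle nodes by increasing distance from Eskin:
Eskin: 0
Quorn: 4  (via Eskin)
Arlen: 12  (via Eskin)
Neston: 13  (via Eskin)
Ulver: 15  (via Neston)
Ravel: 22  (via Ulver)
Hale: 25  (via Ulver)
Pirton: 30  (via Ulver)
Shortest route: Eskin–Neston–Ulver–Pirton = 30 km.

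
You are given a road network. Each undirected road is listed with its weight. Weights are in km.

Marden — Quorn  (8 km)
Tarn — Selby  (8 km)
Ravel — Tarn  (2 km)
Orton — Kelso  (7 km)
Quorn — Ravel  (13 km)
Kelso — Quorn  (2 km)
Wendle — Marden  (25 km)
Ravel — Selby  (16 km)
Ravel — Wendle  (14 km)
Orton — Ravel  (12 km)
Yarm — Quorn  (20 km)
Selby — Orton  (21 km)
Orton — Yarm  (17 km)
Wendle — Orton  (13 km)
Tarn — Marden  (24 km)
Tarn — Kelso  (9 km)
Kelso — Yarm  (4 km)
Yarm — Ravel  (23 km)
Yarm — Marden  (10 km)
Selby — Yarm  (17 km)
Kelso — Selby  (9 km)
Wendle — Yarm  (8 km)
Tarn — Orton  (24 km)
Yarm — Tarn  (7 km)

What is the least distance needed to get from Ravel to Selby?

10 km

Settle nodes by increasing distance from Ravel:
Ravel: 0
Tarn: 2  (via Ravel)
Yarm: 9  (via Tarn)
Selby: 10  (via Tarn)
Shortest route: Ravel → Tarn → Selby = 10 km.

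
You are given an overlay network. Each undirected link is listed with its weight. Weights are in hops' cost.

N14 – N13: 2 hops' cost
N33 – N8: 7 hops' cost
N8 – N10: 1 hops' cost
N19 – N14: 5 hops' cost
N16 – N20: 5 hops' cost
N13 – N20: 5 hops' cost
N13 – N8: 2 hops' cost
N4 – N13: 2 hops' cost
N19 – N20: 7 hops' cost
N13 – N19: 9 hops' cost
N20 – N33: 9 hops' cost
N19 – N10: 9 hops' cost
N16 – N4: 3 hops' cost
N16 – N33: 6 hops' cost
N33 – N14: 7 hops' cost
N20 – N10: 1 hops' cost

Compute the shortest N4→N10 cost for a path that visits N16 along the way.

9 hops' cost

Shortest N4→N16: N4–N16 = 3
Shortest N16→N10: N16–N20–N10 = 6
Total via N16: 3 + 6 = 9 hops' cost.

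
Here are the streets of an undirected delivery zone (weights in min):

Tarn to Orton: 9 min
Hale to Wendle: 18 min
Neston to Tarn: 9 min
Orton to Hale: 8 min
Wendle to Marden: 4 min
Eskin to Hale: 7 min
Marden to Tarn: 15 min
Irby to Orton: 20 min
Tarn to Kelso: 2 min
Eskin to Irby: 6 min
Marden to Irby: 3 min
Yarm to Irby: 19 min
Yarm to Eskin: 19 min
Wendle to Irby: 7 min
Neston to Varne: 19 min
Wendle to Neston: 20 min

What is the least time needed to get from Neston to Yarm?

Candidate routes:
Neston - Wendle - Irby - Yarm: 20+7+19 = 46
Neston - Tarn - Orton - Hale - Eskin - Yarm: 9+9+8+7+19 = 52
Neston - Tarn - Marden - Irby - Eskin - Yarm: 9+15+3+6+19 = 52
Cheapest is Neston - Wendle - Irby - Yarm at 46 min.

46 min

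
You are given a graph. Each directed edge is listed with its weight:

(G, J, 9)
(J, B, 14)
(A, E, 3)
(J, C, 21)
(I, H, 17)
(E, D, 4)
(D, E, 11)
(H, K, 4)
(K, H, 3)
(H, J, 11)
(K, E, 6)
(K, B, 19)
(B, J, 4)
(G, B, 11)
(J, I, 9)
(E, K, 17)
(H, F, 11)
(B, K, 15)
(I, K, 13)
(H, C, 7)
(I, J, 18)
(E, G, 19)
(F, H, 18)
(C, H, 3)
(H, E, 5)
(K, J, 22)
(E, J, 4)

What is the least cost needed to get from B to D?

Compare a few routes:
B - K - E - D: 15+6+4 = 25
B - K - H - E - D: 15+3+5+4 = 27
The minimum is 25 via B - K - E - D.

25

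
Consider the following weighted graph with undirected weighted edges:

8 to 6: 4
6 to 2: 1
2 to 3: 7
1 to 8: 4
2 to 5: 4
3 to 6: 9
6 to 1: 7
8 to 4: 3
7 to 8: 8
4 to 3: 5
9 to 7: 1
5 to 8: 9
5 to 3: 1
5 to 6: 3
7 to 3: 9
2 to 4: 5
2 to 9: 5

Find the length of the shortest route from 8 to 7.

8

Enumerating some paths:
8 - 6 - 2 - 9 - 7: 4+1+5+1 = 11
8 - 4 - 2 - 9 - 7: 3+5+5+1 = 14
8 - 7: 8 = 8
Cheapest is 8 - 7 at 8.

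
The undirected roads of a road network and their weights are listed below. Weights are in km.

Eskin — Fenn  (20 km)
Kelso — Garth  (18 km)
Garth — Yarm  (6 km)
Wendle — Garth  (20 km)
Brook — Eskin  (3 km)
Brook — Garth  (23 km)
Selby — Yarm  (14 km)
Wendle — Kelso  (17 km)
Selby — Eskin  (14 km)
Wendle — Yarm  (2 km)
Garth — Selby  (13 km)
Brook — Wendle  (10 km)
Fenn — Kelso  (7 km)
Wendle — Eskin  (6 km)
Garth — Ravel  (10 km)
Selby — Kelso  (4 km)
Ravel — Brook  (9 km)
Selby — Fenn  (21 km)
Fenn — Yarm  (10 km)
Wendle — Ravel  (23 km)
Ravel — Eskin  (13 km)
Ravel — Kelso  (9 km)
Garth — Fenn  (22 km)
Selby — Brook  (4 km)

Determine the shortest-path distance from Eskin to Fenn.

Compare a few routes:
Eskin–Wendle–Yarm–Fenn: 6+2+10 = 18
Eskin–Fenn: 20 = 20
Cheapest is Eskin–Wendle–Yarm–Fenn at 18 km.

18 km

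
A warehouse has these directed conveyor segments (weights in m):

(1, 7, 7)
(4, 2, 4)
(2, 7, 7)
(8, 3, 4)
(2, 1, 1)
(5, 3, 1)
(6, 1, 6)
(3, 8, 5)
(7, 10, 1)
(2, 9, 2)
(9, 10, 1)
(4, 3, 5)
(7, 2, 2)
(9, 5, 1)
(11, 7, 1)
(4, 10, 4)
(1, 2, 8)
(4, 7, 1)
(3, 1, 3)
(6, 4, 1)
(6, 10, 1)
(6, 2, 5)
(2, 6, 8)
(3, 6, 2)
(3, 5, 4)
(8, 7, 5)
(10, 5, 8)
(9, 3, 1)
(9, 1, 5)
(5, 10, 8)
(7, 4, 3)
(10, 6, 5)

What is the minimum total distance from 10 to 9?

11 m

Candidate routes:
10 → 6 → 4 → 2 → 9: 5+1+4+2 = 12
10 → 6 → 2 → 9: 5+5+2 = 12
10 → 6 → 4 → 7 → 2 → 9: 5+1+1+2+2 = 11
The minimum is 11 m via 10 → 6 → 4 → 7 → 2 → 9.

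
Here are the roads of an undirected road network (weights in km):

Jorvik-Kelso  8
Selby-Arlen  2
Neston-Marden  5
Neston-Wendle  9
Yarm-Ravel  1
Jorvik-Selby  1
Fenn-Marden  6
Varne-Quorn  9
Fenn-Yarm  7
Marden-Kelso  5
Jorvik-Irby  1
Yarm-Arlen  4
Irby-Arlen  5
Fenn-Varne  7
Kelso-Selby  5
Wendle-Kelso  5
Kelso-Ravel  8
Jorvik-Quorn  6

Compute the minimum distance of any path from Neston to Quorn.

Settle nodes by increasing distance from Neston:
Neston: 0
Marden: 5  (via Neston)
Wendle: 9  (via Neston)
Kelso: 10  (via Marden)
Fenn: 11  (via Marden)
Selby: 15  (via Kelso)
Jorvik: 16  (via Selby)
Irby: 17  (via Jorvik)
Arlen: 17  (via Selby)
Varne: 18  (via Fenn)
Yarm: 18  (via Fenn)
Ravel: 18  (via Kelso)
Quorn: 22  (via Jorvik)
Shortest route: Neston–Marden–Kelso–Selby–Jorvik–Quorn = 22 km.

22 km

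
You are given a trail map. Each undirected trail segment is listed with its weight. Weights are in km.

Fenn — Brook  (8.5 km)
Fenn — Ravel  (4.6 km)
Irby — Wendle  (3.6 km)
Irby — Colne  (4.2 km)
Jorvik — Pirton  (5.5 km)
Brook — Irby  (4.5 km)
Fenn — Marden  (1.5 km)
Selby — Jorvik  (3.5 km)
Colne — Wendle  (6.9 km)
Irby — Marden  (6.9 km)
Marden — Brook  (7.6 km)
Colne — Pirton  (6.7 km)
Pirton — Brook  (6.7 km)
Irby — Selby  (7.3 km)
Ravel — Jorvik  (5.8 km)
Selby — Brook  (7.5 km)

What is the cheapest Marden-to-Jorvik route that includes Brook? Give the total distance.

18.6 km

Shortest Marden→Brook: Marden–Brook = 7.6
Best Brook to Jorvik: Brook–Selby–Jorvik costing 11
Total via Brook: 7.6 + 11 = 18.6 km.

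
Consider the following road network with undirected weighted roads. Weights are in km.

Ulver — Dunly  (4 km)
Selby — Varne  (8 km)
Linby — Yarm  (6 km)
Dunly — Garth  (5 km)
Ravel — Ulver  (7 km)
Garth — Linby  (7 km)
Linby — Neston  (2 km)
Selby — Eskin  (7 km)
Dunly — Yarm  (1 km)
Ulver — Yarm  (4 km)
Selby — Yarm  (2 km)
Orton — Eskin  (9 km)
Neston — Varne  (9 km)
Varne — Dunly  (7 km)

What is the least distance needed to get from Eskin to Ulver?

13 km

Candidate routes:
Eskin → Selby → Yarm → Ulver: 7+2+4 = 13
Eskin → Selby → Yarm → Dunly → Ulver: 7+2+1+4 = 14
The minimum is 13 km via Eskin → Selby → Yarm → Ulver.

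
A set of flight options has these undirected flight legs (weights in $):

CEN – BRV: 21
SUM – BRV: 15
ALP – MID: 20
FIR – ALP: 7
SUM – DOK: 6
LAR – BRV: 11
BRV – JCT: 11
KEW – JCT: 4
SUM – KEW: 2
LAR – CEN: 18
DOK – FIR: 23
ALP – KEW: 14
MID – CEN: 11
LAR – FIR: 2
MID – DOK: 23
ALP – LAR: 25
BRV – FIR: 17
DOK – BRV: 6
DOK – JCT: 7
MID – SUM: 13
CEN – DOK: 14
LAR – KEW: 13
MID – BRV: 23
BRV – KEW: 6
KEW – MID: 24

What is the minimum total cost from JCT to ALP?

Running Dijkstra from JCT:
JCT: 0
KEW: 4  (via JCT)
SUM: 6  (via KEW)
DOK: 7  (via JCT)
BRV: 10  (via KEW)
LAR: 17  (via KEW)
ALP: 18  (via KEW)
Shortest route: JCT → KEW → ALP = $18.

$18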